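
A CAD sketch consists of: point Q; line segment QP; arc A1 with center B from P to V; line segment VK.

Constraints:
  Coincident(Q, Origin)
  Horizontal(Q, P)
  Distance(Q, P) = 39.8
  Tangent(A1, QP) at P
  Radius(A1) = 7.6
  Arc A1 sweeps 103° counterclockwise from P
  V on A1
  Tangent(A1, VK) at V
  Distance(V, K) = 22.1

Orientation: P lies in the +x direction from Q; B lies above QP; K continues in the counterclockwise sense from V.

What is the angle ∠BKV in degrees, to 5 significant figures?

18.978°

Q is at the origin; QP is horizontal with |QP| = 39.8 and P on the +x side, so P = (39.800, 0.0000). Since A1 is tangent to QP there, BP ⟂ QP, so B = P + (0, 7.6) = (39.800, 7.6000). On A1, P sits at bearing -90° from B; a 103° counterclockwise sweep puts V at bearing 13°, so V = B + 7.6·(cos 13°, sin 13°) = (47.205, 9.3096). Tangency of A1 to VK means the radius BV is perpendicular to VK, so VK runs along (−sin 13°, cos 13°); with |VK| = 22.1, K = (42.234, 30.843). Then cos ∠BKV = KB·KV / (|KB||KV|), giving 18.978°.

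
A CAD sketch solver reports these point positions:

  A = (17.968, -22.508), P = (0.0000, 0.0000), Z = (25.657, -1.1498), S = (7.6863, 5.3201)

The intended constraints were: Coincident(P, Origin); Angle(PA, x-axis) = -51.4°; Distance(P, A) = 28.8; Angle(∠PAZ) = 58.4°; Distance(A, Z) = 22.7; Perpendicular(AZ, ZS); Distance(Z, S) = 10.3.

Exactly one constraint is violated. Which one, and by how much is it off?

Distance(Z, S) = 10.3 — off by 8.80.

P = (0.00, 0.00) ✓; PA at -51.40° ✓; |PA| = 28.80 ✓; ∠PAZ = 58.40° ✓; |AZ| = 22.70 ✓; ∠(AZ, ZS) = 90.00° ✓; |ZS| = 19.10 ✗.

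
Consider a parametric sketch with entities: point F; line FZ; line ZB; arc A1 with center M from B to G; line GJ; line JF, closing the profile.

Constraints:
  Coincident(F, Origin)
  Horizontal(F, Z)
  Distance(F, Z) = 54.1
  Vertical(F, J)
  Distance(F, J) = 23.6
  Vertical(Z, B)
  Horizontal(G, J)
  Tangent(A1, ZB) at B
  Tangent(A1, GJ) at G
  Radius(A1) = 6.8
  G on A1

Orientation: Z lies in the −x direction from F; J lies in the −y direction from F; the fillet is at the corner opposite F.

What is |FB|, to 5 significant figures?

56.648

F is at the origin; F and Z share the same y with |FZ| = 54.1 and Z on the −x side, so Z = (-54.100, 0.0000). FJ is vertical with |FJ| = 23.6 and J on the −y side, so J = (0.0000, -23.600). The virtual corner opposite F is at (-54.100, -23.600). Tangency of A1 to ZB means the radius MB is perpendicular to ZB and A1 meets GJ tangentially, so MG is at right angles to GJ, with radius 6.8, so the center M sits 6.8 in from both sides at M = (-47.300, -16.800). That places the tangent points at B = (-54.100, -16.800) on ZB and G = (-47.300, -23.600) on GJ. Then |FB| = |B − F| = 56.648.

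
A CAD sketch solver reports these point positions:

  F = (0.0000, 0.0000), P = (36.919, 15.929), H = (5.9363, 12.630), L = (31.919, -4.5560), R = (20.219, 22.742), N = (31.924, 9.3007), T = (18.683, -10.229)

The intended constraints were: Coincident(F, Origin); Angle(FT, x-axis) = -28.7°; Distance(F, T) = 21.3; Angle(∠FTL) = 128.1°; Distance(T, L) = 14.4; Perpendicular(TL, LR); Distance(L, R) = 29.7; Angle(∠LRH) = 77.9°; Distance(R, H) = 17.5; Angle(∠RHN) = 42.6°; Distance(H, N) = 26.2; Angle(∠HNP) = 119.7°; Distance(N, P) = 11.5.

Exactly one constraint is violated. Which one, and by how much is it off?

Distance(N, P) = 11.5 — off by 3.20.

F = (0.00, 0.00) ✓; FT at -28.70° ✓; |FT| = 21.30 ✓; ∠FTL = 128.1° ✓; |TL| = 14.40 ✓; ∠(TL, LR) = 90.00° ✓; |LR| = 29.70 ✓; ∠LRH = 77.90° ✓; |RH| = 17.50 ✓; ∠RHN = 42.60° ✓; |HN| = 26.20 ✓; ∠HNP = 119.7° ✓; |NP| = 8.300 ✗.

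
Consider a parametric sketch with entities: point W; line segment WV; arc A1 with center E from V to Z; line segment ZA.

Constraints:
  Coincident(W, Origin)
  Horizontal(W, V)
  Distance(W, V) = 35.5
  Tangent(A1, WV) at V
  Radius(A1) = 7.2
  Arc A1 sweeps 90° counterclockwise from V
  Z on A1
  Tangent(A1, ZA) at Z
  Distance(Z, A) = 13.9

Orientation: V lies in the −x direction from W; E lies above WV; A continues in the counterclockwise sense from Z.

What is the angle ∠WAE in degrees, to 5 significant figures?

80.676°

On A1, V sits at bearing -90° from E; a 90° counterclockwise sweep puts Z at bearing 0°, so Z = E + 7.2·(cos 0°, sin 0°) = (-28.300, 7.2000). The tangent condition forces EZ to be normal to ZA, so ZA runs along (−sin 0°, cos 0°); with |ZA| = 13.9, A = (-28.300, 21.100). Then cos ∠WAE = AW·AE / (|AW||AE|), giving 80.676°.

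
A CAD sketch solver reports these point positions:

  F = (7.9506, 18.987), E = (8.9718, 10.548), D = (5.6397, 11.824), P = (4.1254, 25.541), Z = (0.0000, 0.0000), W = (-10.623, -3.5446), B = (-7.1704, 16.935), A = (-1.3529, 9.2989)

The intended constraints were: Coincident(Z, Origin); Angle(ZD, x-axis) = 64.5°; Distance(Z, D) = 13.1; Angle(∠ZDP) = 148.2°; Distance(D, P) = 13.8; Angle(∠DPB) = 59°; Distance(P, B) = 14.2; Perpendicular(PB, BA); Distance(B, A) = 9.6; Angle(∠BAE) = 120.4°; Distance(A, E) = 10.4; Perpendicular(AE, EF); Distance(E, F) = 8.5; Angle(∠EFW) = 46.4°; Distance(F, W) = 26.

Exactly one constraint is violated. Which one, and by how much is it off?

Distance(F, W) = 26 — off by 3.20.

Z = (0.00, 0.00) ✓; ZD at 64.50° ✓; |ZD| = 13.10 ✓; ∠ZDP = 148.2° ✓; |DP| = 13.80 ✓; ∠DPB = 59.00° ✓; |PB| = 14.20 ✓; ∠(PB, BA) = 90.00° ✓; |BA| = 9.600 ✓; ∠BAE = 120.4° ✓; |AE| = 10.40 ✓; ∠(AE, EF) = 90.00° ✓; |EF| = 8.501 ✓; ∠EFW = 46.40° ✓; |FW| = 29.20 ✗.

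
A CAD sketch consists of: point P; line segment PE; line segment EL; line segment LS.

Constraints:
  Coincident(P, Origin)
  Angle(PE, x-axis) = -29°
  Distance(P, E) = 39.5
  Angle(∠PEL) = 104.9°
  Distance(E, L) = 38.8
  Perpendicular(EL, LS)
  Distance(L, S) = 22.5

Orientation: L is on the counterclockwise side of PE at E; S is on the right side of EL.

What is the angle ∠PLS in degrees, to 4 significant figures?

127.9°

P is at the origin; PE runs at -29.0° with length 39.5, so E = 39.5·(cos -29.0°, sin -29.0°) = (34.55, -19.15). ∠PEL = 104.9°, so EL runs at -29.0° + (180° − 104.9°) = 46.10° from the x-axis; with |EL| = 38.8, L = E + 38.8·(cos 46.10°, sin 46.10°) = (61.45, 8.807). EL is perpendicular to LS; with |LS| = 22.5 on the right of EL, S = L + 22.5·(0.7206, -0.6934) = (77.66, -6.794). Then cos ∠PLS = LP·LS / (|LP||LS|), giving 127.9°.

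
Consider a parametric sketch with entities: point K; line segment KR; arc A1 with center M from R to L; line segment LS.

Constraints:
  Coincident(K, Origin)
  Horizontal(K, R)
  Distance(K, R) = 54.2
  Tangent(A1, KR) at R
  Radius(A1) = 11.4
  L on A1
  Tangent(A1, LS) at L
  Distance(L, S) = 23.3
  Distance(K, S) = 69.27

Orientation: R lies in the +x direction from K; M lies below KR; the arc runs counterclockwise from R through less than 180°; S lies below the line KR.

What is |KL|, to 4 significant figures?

48.45

Checks: |ML| = 11.40 ✓; ∠(ML, LS) = 90.00° ✓; |LS| = 23.30 ✓; |KS| = 69.27 ✓.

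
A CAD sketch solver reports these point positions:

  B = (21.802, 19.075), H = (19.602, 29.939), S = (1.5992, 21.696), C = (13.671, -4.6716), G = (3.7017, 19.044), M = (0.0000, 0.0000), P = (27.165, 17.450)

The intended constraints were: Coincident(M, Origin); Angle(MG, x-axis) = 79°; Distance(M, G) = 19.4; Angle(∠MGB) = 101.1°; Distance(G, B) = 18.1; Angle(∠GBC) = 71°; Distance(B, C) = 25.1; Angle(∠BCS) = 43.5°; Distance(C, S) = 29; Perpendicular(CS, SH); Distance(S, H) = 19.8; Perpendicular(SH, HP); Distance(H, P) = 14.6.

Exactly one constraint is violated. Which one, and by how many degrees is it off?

Perpendicular(SH, HP) — off by 6.60°.

M = (0.00, 0.00) ✓; MG at 79.00° ✓; |MG| = 19.40 ✓; ∠MGB = 101.1° ✓; |GB| = 18.10 ✓; ∠GBC = 71.00° ✓; |BC| = 25.10 ✓; ∠BCS = 43.50° ✓; |CS| = 29.00 ✓; ∠(CS, SH) = 90.00° ✓; |SH| = 19.80 ✓; ∠(SH, HP) = 83.40° ✗; |HP| = 14.60 ✓.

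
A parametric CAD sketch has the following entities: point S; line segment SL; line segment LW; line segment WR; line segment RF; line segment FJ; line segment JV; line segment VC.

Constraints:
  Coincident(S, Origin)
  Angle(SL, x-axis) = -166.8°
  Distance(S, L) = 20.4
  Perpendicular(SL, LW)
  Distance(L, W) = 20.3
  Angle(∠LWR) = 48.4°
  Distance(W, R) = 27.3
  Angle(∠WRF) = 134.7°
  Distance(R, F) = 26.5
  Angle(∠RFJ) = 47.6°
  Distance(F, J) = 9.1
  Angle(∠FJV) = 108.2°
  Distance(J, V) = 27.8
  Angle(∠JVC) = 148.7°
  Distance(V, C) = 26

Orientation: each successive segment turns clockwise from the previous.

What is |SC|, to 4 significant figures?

34.17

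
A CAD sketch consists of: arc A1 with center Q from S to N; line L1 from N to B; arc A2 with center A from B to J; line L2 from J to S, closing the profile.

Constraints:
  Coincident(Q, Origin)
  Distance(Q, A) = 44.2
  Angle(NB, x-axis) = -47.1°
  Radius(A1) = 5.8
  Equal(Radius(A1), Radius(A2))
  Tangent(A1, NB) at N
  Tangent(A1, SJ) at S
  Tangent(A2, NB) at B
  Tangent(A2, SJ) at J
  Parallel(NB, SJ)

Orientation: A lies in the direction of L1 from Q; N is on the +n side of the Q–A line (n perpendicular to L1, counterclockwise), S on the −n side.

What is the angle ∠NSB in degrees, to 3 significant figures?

75.3°

Tangency of A1 to both parallel lines with radius 5.8 puts N and S at Q ± 5.8·n: N = (4.25, 3.95), S = (-4.25, -3.95). Equal radii place B and J the same way about A: B = A + 5.8·n = (34.3, -28.4), J = A − 5.8·n = (25.8, -36.3). Then cos ∠NSB = SN·SB / (|SN||SB|), giving 75.3°.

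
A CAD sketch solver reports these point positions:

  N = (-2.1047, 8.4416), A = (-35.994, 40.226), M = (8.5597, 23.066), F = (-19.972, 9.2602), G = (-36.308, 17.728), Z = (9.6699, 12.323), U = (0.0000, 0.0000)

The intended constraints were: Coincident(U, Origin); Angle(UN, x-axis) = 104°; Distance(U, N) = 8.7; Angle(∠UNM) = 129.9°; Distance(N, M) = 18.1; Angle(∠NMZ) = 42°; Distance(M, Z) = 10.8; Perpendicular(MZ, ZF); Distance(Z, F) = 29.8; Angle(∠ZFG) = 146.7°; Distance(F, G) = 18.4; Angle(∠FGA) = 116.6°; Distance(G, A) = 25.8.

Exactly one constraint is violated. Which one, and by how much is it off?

Distance(G, A) = 25.8 — off by 3.30.

U = (0.00, 0.00) ✓; UN at 104.0° ✓; |UN| = 8.700 ✓; ∠UNM = 129.9° ✓; |NM| = 18.10 ✓; ∠NMZ = 42.00° ✓; |MZ| = 10.80 ✓; ∠(MZ, ZF) = 90.00° ✓; |ZF| = 29.80 ✓; ∠ZFG = 146.7° ✓; |FG| = 18.40 ✓; ∠FGA = 116.6° ✓; |GA| = 22.50 ✗.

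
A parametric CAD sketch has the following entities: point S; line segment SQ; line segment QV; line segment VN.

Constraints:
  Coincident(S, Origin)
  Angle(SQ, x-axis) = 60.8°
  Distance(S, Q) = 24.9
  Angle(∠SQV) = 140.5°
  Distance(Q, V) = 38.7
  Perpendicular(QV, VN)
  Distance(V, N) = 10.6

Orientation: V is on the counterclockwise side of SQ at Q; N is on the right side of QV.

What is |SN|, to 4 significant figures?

63.66

∠SQV = 140.5°, so QV runs at 60.8° + (180° − 140.5°) = 100.3° from the x-axis; with |QV| = 38.7, V = Q + 38.7·(cos 100.3°, sin 100.3°) = (5.228, 59.81). QV ⟂ VN; with |VN| = 10.6 on the right of QV, N = V + 10.6·(0.9839, 0.1788) = (15.66, 61.71). Then |SN| = |N − S| = 63.66.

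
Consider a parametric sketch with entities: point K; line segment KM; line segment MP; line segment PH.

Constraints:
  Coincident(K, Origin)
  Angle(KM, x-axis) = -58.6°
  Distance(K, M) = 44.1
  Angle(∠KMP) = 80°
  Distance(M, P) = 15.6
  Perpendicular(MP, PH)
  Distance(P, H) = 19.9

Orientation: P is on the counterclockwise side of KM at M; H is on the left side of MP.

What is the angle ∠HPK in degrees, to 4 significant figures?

10.36°

K is at the origin; KM runs at -58.6° with length 44.1, so M = 44.1·(cos -58.6°, sin -58.6°) = (22.98, -37.64). ∠KMP = 80.0°, so MP runs at -58.6° + (180° − 80.0°) = 41.40° from the x-axis; with |MP| = 15.6, P = M + 15.6·(cos 41.40°, sin 41.40°) = (34.68, -27.33). MP ⟂ PH; with |PH| = 19.9 on the left of MP, H = P + 19.9·(-0.6613, 0.7501) = (21.52, -12.40). Then cos ∠HPK = PH·PK / (|PH||PK|), giving 10.36°.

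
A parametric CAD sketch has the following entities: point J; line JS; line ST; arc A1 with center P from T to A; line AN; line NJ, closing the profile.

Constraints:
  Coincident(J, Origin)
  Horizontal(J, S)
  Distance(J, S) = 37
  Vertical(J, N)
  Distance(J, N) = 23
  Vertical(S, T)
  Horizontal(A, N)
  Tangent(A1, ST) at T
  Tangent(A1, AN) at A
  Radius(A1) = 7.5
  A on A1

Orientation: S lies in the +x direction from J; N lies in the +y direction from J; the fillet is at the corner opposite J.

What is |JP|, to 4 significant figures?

33.32

J is at the origin; J and S share the same y with |JS| = 37.0 and S on the +x side, so S = (37.00, 0.000). J and N share the same x with |JN| = 23.0 and N on the +y side, so N = (0.000, 23.00). The virtual corner opposite J is at (37.00, 23.00). The tangent condition forces PT to be normal to ST and A1 meets AN tangentially, so PA is at right angles to AN, with radius 7.5, so the center P sits 7.5 in from both sides at P = (29.50, 15.50). Then |JP| = |P − J| = 33.32.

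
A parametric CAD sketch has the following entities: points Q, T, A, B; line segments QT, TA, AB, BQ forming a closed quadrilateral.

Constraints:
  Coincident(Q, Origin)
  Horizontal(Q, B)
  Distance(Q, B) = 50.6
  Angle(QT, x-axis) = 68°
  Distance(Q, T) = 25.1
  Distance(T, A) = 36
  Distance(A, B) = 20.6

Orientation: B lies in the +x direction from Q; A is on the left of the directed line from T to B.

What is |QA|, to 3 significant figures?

49.4

Q is at the origin; Q and B share the same y with |QB| = 50.6 and B in +x, so B = (50.6, 0). QT runs at 68.0° with |QT| = 25.1, so T = (9.40, 23.3). A is determined by |TA| = 36.0 and |AB| = 20.6 together: it lies at the intersection of circle(T, 36.0) and circle(B, 20.6). With |TB| = 47.3, the foot of the radical line on TB is 32.9 from T and the perpendicular offset is √(36.0² − 32.9²) = 14.7. Taking the left-of-TB solution: A = (45.2, 19.9).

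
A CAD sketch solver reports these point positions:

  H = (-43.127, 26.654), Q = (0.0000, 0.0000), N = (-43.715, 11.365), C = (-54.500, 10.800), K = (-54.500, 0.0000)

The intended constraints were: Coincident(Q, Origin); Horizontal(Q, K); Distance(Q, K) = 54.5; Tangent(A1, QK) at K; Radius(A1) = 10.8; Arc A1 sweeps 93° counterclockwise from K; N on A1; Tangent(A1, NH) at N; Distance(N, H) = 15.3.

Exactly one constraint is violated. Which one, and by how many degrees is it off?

Tangent(A1, NH) at N — off by 5.20°.

Q = (0.00, 0.00) ✓; Q.y = 0.00, K.y = 0.00 ✓; |QK| = 54.50 ✓; ∠(CK, KQ) = 90.00° ✓; |CK| = 10.80 ✓; bearing(C→N) − bearing(C→K) = 93.00° ✓; |CN| = 10.80 ✓; ∠(CN, NH) = 95.20° ✗; |NH| = 15.30 ✓.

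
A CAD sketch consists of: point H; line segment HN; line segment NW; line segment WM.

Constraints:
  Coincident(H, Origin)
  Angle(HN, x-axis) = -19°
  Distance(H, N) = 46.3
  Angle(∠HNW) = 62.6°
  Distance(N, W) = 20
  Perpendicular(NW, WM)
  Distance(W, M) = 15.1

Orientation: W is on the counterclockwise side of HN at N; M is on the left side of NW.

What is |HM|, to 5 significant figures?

26.039

H is at the origin; HN runs at -19.0° with length 46.3, so N = 46.3·(cos -19.0°, sin -19.0°) = (43.778, -15.074). ∠HNW = 62.6°, so NW runs at -19.0° + (180° − 62.6°) = 98.400° from the x-axis; with |NW| = 20.0, W = N + 20.0·(cos 98.400°, sin 98.400°) = (40.856, 4.7116). NW ⟂ WM; with |WM| = 15.1 on the left of NW, M = W + 15.1·(-0.98927, -0.14608) = (25.918, 2.5058). Then |HM| = |M − H| = 26.039.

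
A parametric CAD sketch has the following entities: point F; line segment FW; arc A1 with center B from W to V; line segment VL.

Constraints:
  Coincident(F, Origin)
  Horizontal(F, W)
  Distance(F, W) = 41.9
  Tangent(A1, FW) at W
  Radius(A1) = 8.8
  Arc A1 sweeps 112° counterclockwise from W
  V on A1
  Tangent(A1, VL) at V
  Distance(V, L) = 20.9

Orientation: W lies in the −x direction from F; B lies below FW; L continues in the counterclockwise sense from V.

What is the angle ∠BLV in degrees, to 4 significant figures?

22.83°

F is at the origin; F and W share the same y with |FW| = 41.9 and W on the −x side, so W = (-41.90, 0.000). Since A1 is tangent to FW there, BW ⟂ FW, so B = W + (0, -8.8) = (-41.90, -8.800). On A1, W sits at bearing 90° from B; a 112° counterclockwise sweep puts V at bearing 202°, so V = B + 8.8·(cos 202°, sin 202°) = (-50.06, -12.10). Tangency of A1 to VL means the radius BV is perpendicular to VL, so VL runs along (−sin 202°, cos 202°); with |VL| = 20.9, L = (-42.23, -31.47). Then cos ∠BLV = LB·LV / (|LB||LV|), giving 22.83°.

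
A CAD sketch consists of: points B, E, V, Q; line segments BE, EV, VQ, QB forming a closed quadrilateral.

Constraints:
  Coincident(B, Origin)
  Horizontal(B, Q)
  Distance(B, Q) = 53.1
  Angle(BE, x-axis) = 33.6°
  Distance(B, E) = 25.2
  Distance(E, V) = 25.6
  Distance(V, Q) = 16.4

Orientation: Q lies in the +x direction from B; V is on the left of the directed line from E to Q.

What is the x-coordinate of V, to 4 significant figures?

46.57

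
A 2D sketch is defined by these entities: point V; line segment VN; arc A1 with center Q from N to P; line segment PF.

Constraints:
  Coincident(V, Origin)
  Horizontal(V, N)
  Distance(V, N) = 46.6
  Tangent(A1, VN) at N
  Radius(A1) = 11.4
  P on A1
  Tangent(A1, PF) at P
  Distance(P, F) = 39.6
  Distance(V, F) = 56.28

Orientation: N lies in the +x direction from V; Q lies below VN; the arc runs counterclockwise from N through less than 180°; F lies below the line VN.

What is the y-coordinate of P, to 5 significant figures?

-9.4524

Checks: |QP| = 11.40 ✓; ∠(QP, PF) = 90.00° ✓; |PF| = 39.60 ✓; |VF| = 56.28 ✓.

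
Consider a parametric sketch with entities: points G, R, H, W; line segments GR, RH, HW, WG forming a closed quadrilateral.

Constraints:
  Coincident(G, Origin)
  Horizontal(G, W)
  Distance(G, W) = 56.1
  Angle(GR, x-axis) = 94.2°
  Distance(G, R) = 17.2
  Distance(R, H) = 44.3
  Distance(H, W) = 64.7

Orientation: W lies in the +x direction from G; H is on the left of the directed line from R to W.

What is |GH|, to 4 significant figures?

59.12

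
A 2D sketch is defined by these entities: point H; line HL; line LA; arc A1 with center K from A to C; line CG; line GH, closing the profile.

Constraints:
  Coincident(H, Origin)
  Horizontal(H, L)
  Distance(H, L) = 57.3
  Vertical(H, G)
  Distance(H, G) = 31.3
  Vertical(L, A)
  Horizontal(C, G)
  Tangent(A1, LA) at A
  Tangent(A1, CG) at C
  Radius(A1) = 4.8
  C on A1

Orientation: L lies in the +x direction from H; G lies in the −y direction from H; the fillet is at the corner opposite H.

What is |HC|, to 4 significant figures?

61.12

H is at the origin; HL is horizontal with |HL| = 57.3 and L on the +x side, so L = (57.30, 0.000). H and G share the same x with |HG| = 31.3 and G on the −y side, so G = (0.000, -31.30). The virtual corner opposite H is at (57.30, -31.30). Since A1 is tangent to LA there, KA ⟂ LA and A1 meets CG tangentially, so KC is at right angles to CG, with radius 4.8, so the center K sits 4.8 in from both sides at K = (52.50, -26.50). That places the tangent points at A = (57.30, -26.50) on LA and C = (52.50, -31.30) on CG. Then |HC| = |C − H| = 61.12.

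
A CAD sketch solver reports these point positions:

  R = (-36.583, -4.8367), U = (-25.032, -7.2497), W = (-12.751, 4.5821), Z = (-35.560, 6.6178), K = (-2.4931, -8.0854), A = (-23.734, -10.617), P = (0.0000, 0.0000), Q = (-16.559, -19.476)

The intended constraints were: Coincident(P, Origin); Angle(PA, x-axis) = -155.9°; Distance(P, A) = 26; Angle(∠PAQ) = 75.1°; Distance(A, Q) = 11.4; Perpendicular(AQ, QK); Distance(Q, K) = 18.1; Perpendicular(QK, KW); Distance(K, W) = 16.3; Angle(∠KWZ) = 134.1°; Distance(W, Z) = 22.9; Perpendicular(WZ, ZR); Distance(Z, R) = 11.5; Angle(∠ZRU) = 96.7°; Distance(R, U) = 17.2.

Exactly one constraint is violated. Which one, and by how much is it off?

Distance(R, U) = 17.2 — off by 5.40.

P = (0.00, 0.00) ✓; PA at -155.9° ✓; |PA| = 26.00 ✓; ∠PAQ = 75.10° ✓; |AQ| = 11.40 ✓; ∠(AQ, QK) = 90.00° ✓; |QK| = 18.10 ✓; ∠(QK, KW) = 90.00° ✓; |KW| = 16.30 ✓; ∠KWZ = 134.1° ✓; |WZ| = 22.90 ✓; ∠(WZ, ZR) = 90.00° ✓; |ZR| = 11.50 ✓; ∠ZRU = 96.70° ✓; |RU| = 11.80 ✗.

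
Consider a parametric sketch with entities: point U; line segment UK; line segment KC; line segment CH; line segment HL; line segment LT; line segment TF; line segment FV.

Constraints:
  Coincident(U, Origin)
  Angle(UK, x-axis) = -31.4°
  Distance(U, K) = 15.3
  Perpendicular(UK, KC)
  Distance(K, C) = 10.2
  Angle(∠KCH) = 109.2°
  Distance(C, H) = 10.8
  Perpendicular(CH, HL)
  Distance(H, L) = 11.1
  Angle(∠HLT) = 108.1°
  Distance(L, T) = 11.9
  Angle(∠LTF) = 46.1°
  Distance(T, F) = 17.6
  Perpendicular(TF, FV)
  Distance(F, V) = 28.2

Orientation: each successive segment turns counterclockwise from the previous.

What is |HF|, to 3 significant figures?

3.80

∠HLT = 108.1° gives LT at -68.7° from the x-axis; with |LT| = 11.9, T = (7.26, -9.05). ∠LTF = 46.1° gives TF at 65.2° from the x-axis; with |TF| = 17.6, F = (14.6, 6.92). Then |HF| = |F − H| = 3.80.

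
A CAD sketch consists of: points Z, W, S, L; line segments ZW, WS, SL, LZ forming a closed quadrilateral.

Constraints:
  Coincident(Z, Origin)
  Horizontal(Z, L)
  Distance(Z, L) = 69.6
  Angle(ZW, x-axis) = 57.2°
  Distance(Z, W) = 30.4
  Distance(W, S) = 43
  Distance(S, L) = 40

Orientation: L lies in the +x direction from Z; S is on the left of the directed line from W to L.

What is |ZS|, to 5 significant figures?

69.073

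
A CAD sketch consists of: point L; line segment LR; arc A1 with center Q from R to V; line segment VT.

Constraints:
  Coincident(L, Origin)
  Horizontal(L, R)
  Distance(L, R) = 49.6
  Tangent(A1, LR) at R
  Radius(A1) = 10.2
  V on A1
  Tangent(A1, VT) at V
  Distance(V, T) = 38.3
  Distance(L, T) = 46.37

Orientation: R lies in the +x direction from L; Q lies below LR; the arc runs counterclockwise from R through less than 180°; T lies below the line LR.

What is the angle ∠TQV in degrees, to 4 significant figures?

75.09°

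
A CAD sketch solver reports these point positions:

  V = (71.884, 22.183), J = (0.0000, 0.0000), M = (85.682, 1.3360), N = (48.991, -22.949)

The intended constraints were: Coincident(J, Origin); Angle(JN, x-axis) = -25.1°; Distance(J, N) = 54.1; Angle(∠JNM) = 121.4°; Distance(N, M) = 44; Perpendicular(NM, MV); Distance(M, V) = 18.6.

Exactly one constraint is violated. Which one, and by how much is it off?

Distance(M, V) = 18.6 — off by 6.40.

J = (0.00, 0.00) ✓; JN at -25.10° ✓; |JN| = 54.10 ✓; ∠JNM = 121.4° ✓; |NM| = 44.00 ✓; ∠(NM, MV) = 90.00° ✓; |MV| = 25.00 ✗.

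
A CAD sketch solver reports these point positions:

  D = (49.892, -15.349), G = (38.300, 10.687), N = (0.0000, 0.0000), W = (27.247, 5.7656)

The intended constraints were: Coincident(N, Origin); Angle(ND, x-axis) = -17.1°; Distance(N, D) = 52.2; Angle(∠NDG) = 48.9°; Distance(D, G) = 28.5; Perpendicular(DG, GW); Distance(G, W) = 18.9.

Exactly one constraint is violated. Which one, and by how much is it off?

Distance(G, W) = 18.9 — off by 6.80.

N = (0.00, 0.00) ✓; ND at -17.10° ✓; |ND| = 52.20 ✓; ∠NDG = 48.90° ✓; |DG| = 28.50 ✓; ∠(DG, GW) = 90.00° ✓; |GW| = 12.10 ✗.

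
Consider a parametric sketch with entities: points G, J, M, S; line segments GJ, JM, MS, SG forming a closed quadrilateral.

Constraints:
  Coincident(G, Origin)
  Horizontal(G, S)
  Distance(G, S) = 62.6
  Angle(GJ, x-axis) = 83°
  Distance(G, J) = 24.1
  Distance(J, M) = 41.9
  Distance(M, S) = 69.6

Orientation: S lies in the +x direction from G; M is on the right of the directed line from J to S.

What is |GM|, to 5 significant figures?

17.917

G is at the origin; G and S share the same y with |GS| = 62.6 and S in +x, so S = (62.6, 0). GJ runs at 83.0° with |GJ| = 24.1, so J = (2.9371, 23.920). M is determined by |JM| = 41.9 and |MS| = 69.6 together: it lies at the intersection of circle(J, 41.9) and circle(S, 69.6). With |JS| = 64.279, the foot of the radical line on JS is 8.1154 from J and the perpendicular offset is √(41.9² − 8.1154²) = 41.107. Taking the right-of-JS solution: M = (-4.8275, -17.254).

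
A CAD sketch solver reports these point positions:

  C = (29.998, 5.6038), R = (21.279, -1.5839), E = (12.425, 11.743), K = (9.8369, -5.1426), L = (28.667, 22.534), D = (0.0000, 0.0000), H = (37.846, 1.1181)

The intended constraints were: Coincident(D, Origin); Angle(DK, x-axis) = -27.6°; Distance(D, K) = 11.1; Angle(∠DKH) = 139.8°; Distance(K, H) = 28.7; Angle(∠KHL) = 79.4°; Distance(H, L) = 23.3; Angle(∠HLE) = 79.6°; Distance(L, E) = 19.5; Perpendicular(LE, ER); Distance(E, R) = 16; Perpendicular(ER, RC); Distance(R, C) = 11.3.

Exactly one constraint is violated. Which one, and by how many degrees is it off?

Perpendicular(ER, RC) — off by 5.90°.

D = (0.00, 0.00) ✓; DK at -27.60° ✓; |DK| = 11.10 ✓; ∠DKH = 139.8° ✓; |KH| = 28.70 ✓; ∠KHL = 79.40° ✓; |HL| = 23.30 ✓; ∠HLE = 79.60° ✓; |LE| = 19.50 ✓; ∠(LE, ER) = 90.00° ✓; |ER| = 16.00 ✓; ∠(ER, RC) = 95.90° ✗; |RC| = 11.30 ✓.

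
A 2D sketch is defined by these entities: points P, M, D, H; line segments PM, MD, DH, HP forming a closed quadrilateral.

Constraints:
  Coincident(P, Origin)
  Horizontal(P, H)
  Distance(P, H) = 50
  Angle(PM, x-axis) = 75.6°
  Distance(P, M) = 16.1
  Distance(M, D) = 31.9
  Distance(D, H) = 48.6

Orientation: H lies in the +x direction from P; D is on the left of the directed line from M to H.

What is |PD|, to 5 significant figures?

47.109

P is at the origin; PH is horizontal with |PH| = 50.0 and H in +x, so H = (50.0, 0). PM runs at 75.6° with |PM| = 16.1, so M = (4.0039, 15.594). D is determined by |MD| = 31.9 and |DH| = 48.6 together: it lies at the intersection of circle(M, 31.9) and circle(H, 48.6). With |MH| = 48.568, the foot of the radical line on MH is 10.444 from M and the perpendicular offset is √(31.9² − 10.444²) = 30.142. Taking the left-of-MH solution: D = (23.573, 40.787).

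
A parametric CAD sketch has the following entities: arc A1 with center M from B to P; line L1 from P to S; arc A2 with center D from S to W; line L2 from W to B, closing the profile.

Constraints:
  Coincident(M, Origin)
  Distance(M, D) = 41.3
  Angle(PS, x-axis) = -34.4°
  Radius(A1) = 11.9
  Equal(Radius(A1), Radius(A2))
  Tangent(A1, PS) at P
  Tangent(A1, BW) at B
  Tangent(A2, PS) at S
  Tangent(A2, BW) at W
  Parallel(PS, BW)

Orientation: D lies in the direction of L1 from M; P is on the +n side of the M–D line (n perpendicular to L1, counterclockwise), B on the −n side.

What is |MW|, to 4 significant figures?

42.98

The slot axis is L1's direction at -34.4°, so u = (cos -34.4°, sin -34.4°) = (0.8251, -0.5650) and n = (−sin -34.4°, cos -34.4°) = (0.5650, 0.8251). M is at the origin and D lies 41.3 along u from M, so D = 41.3·u = (34.08, -23.33). Tangency of A1 to both parallel lines with radius 11.9 puts P and B at M ± 11.9·n: P = (6.723, 9.819), B = (-6.723, -9.819). Equal radii place S and W the same way about D: S = D + 11.9·n = (40.80, -13.51), W = D − 11.9·n = (27.35, -33.15). Then |MW| = |W − M| = 42.98.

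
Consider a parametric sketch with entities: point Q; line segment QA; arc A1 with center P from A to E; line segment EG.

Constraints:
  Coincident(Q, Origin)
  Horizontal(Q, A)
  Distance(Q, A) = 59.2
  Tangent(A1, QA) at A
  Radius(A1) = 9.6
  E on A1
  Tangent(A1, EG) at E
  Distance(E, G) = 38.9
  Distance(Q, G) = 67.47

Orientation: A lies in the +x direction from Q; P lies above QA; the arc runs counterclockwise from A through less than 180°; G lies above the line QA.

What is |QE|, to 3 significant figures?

69.0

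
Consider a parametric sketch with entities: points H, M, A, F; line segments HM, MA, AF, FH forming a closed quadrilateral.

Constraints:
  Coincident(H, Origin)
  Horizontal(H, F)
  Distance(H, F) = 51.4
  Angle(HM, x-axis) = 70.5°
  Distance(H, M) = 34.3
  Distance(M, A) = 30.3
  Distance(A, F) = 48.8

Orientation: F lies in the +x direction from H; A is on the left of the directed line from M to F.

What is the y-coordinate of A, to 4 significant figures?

46.93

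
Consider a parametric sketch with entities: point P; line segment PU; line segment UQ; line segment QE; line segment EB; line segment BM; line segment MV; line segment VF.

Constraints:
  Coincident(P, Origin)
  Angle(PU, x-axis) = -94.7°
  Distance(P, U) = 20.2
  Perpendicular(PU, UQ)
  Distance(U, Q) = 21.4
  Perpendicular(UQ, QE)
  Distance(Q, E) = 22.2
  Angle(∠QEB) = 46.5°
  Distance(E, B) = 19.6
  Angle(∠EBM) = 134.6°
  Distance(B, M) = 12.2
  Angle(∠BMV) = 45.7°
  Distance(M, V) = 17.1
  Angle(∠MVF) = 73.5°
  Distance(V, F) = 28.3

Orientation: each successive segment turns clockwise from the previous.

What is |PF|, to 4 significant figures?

5.520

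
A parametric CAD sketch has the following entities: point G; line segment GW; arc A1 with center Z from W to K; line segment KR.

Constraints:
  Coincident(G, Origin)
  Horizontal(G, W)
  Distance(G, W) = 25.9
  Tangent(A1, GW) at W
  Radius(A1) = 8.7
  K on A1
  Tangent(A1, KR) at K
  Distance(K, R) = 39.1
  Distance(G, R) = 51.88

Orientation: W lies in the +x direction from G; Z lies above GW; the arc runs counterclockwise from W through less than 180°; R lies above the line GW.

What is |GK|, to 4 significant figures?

36.01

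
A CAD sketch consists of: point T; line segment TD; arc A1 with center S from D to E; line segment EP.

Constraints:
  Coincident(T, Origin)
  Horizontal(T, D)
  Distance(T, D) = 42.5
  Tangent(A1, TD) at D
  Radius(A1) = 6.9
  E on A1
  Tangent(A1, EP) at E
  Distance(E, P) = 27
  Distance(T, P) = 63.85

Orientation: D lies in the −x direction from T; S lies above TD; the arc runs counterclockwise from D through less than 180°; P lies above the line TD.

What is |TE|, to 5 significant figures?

39.125

T is at the origin; T and D share the same y with |TD| = 42.5 and D on the −x side, so D = (-42.500, 0.0000). Tangency of A1 to TD means the radius SD is perpendicular to TD, so S = D + (0, 6.9) = (-42.500, 6.9000). Since SE ⟂ EP (tangency), |SP| = √(6.9² + 27.0²) = 27.868 regardless of where E sits on A1. So P lies on both circle(T, 63.85) and circle(S, 27.868); the above-TD intersection is P = (-55.515, 31.542). E is the foot of the tangent from P: E = (-37.387, 11.533).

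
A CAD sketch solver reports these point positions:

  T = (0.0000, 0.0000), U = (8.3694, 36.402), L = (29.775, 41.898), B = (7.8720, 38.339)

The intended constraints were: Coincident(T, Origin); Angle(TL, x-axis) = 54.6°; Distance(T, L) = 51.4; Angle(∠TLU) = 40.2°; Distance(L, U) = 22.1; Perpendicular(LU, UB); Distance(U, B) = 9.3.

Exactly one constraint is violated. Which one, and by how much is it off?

Distance(U, B) = 9.3 — off by 7.30.

T = (0.00, 0.00) ✓; TL at 54.60° ✓; |TL| = 51.40 ✓; ∠TLU = 40.20° ✓; |LU| = 22.10 ✓; ∠(LU, UB) = 90.00° ✓; |UB| = 2.000 ✗.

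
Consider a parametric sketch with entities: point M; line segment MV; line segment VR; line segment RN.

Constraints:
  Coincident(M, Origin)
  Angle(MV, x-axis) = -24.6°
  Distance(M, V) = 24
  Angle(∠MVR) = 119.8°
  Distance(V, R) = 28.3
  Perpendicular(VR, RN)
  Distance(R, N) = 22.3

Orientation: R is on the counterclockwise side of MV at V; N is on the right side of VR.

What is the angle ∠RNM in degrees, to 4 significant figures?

43.01°

∠MVR = 119.8°, so VR runs at -24.6° + (180° − 119.8°) = 35.60° from the x-axis; with |VR| = 28.3, R = V + 28.3·(cos 35.60°, sin 35.60°) = (44.83, 6.483). VR is perpendicular to RN; with |RN| = 22.3 on the right of VR, N = R + 22.3·(0.5821, -0.8131) = (57.81, -11.65). Then cos ∠RNM = NR·NM / (|NR||NM|), giving 43.01°.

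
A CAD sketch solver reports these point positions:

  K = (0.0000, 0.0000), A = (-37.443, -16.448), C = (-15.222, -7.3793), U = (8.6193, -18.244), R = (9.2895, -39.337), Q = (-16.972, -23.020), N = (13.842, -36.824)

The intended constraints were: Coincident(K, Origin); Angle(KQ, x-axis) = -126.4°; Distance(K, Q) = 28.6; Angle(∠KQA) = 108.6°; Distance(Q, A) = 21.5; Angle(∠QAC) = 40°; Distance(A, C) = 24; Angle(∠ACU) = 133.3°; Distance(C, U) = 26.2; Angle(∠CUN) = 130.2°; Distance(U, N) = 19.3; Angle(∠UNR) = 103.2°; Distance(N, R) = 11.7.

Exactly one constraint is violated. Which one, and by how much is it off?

Distance(N, R) = 11.7 — off by 6.50.

K = (0.00, 0.00) ✓; KQ at -126.4° ✓; |KQ| = 28.60 ✓; ∠KQA = 108.6° ✓; |QA| = 21.50 ✓; ∠QAC = 40.00° ✓; |AC| = 24.00 ✓; ∠ACU = 133.3° ✓; |CU| = 26.20 ✓; ∠CUN = 130.2° ✓; |UN| = 19.30 ✓; ∠UNR = 103.2° ✓; |NR| = 5.200 ✗.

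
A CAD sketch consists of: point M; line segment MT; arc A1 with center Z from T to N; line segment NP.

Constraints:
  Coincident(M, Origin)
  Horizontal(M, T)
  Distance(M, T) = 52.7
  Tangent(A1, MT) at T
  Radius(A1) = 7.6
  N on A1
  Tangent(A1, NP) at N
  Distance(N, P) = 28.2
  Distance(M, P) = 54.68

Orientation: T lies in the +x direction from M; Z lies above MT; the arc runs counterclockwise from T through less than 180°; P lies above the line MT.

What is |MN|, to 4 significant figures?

60.06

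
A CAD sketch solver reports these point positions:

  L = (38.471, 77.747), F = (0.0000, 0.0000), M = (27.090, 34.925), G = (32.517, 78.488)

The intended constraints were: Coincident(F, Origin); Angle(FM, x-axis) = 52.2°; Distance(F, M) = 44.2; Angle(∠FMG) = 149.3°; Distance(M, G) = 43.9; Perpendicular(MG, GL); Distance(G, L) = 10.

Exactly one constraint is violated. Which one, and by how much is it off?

Distance(G, L) = 10 — off by 4.00.

F = (0.00, 0.00) ✓; FM at 52.20° ✓; |FM| = 44.20 ✓; ∠FMG = 149.3° ✓; |MG| = 43.90 ✓; ∠(MG, GL) = 89.99° ✓; |GL| = 6.000 ✗.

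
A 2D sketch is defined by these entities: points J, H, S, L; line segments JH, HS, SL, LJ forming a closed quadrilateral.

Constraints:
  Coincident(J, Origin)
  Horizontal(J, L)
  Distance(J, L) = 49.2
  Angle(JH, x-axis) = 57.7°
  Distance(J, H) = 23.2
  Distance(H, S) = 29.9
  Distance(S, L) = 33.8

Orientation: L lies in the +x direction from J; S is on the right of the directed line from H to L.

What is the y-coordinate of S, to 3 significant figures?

-9.95

J is at the origin; J and L share the same y with |JL| = 49.2 and L in +x, so L = (49.2, 0). JH runs at 57.7° with |JH| = 23.2, so H = (12.4, 19.6). S is determined by |HS| = 29.9 and |SL| = 33.8 together: it lies at the intersection of circle(H, 29.9) and circle(L, 33.8). With |HL| = 41.7, the foot of the radical line on HL is 17.9 from H and the perpendicular offset is √(29.9² − 17.9²) = 24.0. Taking the right-of-HL solution: S = (16.9, -9.95).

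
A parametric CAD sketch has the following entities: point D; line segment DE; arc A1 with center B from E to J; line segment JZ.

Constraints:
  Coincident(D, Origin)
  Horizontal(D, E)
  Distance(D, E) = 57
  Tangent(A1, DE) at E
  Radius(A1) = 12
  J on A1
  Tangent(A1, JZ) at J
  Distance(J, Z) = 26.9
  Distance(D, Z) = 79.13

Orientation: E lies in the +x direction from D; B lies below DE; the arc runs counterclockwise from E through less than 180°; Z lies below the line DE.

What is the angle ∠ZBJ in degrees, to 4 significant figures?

65.96°

D is at the origin; D and E share the same y with |DE| = 57.0 and E on the +x side, so E = (57.00, 0.000). Tangency of A1 to DE means the radius BE is perpendicular to DE, so B = E + (0, -12) = (57.00, -12.00). Since BJ ⟂ JZ (tangency), |BZ| = √(12.0² + 26.9²) = 29.46 regardless of where J sits on A1. So Z lies on both circle(D, 79.13) and circle(B, 29.46); the below-DE intersection is Z = (68.88, -38.95). J is the foot of the tangent from Z: J = (48.94, -20.89).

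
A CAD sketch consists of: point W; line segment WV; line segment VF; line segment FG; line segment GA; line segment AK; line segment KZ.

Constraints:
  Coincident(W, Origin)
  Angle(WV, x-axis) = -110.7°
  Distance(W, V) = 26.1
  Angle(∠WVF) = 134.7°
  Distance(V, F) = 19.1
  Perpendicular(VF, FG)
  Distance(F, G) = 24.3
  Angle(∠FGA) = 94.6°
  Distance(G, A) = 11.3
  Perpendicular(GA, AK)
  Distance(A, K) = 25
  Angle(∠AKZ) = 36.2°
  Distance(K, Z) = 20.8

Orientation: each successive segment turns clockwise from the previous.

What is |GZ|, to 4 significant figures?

8.274

GA ⟂ AK, so AK runs at -61.40°; with |AK| = 25.0, K = (-14.67, -26.52). ∠AKZ = 36.2° gives KZ at 154.8° from the x-axis; with |KZ| = 20.8, Z = (-33.49, -17.67). Then |GZ| = |Z − G| = 8.274.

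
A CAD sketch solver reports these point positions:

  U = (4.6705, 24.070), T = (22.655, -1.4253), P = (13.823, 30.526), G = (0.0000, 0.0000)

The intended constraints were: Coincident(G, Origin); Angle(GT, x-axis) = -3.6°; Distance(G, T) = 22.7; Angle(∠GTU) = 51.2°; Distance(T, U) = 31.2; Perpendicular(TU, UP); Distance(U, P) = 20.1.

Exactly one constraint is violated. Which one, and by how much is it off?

Distance(U, P) = 20.1 — off by 8.90.

G = (0.00, 0.00) ✓; GT at -3.600° ✓; |GT| = 22.70 ✓; ∠GTU = 51.20° ✓; |TU| = 31.20 ✓; ∠(TU, UP) = 90.00° ✓; |UP| = 11.20 ✗.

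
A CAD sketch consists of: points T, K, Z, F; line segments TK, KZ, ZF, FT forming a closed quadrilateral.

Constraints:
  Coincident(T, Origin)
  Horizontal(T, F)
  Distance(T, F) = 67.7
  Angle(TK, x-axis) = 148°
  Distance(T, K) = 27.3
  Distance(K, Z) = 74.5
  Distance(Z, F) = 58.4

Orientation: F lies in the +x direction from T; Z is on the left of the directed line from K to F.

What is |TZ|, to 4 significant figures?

66.36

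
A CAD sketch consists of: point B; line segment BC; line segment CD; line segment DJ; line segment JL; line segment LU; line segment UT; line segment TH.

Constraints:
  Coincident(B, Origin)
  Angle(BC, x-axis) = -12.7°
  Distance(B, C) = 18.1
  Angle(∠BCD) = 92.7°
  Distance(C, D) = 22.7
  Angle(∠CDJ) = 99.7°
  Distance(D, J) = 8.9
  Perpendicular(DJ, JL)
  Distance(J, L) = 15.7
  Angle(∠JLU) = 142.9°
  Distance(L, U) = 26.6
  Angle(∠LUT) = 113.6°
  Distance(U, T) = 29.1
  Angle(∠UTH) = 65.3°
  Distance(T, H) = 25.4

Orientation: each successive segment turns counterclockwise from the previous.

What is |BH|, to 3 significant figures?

37.2

B is at the origin; BC runs at -12.7° with length 18.1, so C = (17.7, -3.98). ∠BCD = 92.7° gives CD at 74.6° from the x-axis; with |CD| = 22.7, D = (23.7, 17.9). ∠CDJ = 99.7° gives DJ at 155° from the x-axis; with |DJ| = 8.9, J = (15.6, 21.7). DJ ⟂ JL, so JL runs at -115°; with |JL| = 15.7, L = (8.97, 7.46). ∠JLU = 142.9° gives LU at -78.0° from the x-axis; with |LU| = 26.6, U = (14.5, -18.6). ∠LUT = 113.6° gives UT at -11.6° from the x-axis; with |UT| = 29.1, T = (43.0, -24.4). ∠UTH = 65.3° gives TH at 103° from the x-axis; with |TH| = 25.4, H = (37.2, 0.333). Then |BH| = |H − B| = 37.2.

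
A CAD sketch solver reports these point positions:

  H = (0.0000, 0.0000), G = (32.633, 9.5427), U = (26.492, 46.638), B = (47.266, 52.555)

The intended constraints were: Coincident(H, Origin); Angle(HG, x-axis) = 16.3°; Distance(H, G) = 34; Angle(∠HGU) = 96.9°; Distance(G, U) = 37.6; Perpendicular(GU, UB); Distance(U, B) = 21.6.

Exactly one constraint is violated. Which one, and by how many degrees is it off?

Perpendicular(GU, UB) — off by 6.50°.

H = (0.00, 0.00) ✓; HG at 16.30° ✓; |HG| = 34.00 ✓; ∠HGU = 96.90° ✓; |GU| = 37.60 ✓; ∠(GU, UB) = 83.50° ✗; |UB| = 21.60 ✓.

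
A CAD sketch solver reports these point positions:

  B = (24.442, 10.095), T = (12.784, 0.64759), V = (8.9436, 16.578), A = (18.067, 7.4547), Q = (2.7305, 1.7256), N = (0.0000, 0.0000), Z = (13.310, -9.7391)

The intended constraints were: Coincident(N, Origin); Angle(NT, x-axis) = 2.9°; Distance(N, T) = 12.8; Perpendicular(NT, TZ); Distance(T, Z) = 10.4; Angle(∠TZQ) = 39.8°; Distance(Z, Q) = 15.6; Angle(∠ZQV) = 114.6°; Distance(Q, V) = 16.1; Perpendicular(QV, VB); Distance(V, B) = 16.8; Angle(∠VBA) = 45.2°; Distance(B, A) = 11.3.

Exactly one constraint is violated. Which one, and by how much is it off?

Distance(B, A) = 11.3 — off by 4.40.

N = (0.00, 0.00) ✓; NT at 2.900° ✓; |NT| = 12.80 ✓; ∠(NT, TZ) = 90.00° ✓; |TZ| = 10.40 ✓; ∠TZQ = 39.80° ✓; |ZQ| = 15.60 ✓; ∠ZQV = 114.6° ✓; |QV| = 16.10 ✓; ∠(QV, VB) = 90.00° ✓; |VB| = 16.80 ✓; ∠VBA = 45.20° ✓; |BA| = 6.900 ✗.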